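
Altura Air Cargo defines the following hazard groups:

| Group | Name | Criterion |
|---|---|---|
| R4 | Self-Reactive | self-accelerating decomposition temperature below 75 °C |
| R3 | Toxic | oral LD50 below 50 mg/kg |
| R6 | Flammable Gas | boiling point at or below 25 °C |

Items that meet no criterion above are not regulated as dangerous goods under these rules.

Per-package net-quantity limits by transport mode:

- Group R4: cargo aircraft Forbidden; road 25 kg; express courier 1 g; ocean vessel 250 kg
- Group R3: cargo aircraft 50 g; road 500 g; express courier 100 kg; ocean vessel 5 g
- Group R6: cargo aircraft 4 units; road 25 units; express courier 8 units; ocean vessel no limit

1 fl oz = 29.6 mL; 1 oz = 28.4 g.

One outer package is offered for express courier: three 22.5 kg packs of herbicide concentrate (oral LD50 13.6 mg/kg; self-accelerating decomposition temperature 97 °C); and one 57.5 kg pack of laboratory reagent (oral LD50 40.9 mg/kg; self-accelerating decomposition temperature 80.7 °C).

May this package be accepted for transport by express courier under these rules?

With oral LD50 13.6 mg/kg (< 50 mg/kg), the herbicide concentrate falls in Group R3.
Laboratory reagent: oral LD50 40.9 mg/kg < 50 mg/kg → Group R3 (Toxic).
Group R3 net quantity: (three 22.5 kg packs = 67.5 kg) + 57.5 kg = 125 kg.
125 kg exceeds the express courier limit of 100 kg for Group R3.

No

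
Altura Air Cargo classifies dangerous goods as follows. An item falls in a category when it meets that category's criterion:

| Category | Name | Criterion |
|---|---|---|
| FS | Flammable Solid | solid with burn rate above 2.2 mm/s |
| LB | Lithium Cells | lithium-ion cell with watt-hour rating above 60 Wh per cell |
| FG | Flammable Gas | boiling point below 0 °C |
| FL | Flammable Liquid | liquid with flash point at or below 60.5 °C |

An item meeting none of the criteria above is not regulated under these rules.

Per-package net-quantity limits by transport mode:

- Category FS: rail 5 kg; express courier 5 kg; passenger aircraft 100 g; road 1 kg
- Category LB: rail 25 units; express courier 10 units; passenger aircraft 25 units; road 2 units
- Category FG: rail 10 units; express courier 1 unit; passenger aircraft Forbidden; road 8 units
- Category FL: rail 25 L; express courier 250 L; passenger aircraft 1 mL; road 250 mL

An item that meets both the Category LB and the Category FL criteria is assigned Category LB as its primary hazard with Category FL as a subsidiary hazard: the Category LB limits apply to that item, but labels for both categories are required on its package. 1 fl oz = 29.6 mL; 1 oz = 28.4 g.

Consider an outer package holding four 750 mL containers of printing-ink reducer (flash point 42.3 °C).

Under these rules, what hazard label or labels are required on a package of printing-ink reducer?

The printing-ink reducer has flash point 42.3 °C, which is ≤ 60.5 °C, so it is Category FL (Flammable Liquid).
Only the Category FL label is required.

Category FL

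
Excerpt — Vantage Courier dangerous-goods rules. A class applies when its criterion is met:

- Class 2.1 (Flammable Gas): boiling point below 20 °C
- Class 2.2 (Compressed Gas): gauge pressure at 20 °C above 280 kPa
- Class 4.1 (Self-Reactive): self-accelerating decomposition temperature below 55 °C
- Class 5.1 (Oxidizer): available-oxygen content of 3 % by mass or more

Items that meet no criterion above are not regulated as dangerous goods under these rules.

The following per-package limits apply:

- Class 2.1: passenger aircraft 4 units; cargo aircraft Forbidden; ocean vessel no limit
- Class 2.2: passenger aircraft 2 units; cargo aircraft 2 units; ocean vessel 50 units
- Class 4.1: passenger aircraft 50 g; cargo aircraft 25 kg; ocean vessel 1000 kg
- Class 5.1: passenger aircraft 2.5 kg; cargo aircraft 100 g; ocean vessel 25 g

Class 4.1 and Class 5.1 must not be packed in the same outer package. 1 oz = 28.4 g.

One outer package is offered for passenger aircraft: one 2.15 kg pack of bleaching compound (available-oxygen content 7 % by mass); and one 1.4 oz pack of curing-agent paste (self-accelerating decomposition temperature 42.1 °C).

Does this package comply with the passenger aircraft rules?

No

Bleaching compound: available-oxygen content 7 % by mass ≥ 3 % by mass → Class 5.1 (Oxidizer).
Self-accelerating decomposition temperature 42.1 °C meets the Class 4.1 criterion (Self-Reactive), so the curing-agent paste is Class 4.1.
Class 4.1 quantity: one 1.4 oz pack = 39.76 g.
39.76 g ≤ 50 g (passenger aircraft limit, Class 4.1) — within limit.
Class 5.1 quantity: 2.15 kg.
2.15 kg ≤ 2.5 kg (passenger aircraft limit, Class 5.1) — within limit.
Class 4.1 and Class 5.1 may not share an outer package.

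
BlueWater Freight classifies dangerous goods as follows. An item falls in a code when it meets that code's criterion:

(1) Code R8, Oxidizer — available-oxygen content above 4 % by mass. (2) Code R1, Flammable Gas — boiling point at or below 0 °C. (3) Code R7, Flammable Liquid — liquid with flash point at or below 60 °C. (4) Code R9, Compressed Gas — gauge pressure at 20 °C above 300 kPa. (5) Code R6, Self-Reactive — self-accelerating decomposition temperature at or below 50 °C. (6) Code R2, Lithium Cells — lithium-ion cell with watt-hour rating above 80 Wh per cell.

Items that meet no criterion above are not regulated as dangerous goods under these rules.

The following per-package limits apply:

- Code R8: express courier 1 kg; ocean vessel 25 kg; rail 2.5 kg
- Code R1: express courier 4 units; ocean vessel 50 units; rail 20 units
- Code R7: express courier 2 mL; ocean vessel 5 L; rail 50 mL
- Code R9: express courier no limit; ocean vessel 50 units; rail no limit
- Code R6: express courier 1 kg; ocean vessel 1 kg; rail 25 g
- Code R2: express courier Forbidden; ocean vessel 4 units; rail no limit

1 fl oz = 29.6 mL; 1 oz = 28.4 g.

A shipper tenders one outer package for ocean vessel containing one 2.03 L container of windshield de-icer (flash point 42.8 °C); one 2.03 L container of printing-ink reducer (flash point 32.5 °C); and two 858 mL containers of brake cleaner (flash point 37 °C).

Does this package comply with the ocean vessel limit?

With flash point 42.8 °C (≤ 60 °C), the windshield de-icer falls in Code R7.
With flash point 32.5 °C (≤ 60 °C), the printing-ink reducer falls in Code R7.
The brake cleaner has flash point 37 °C, which is ≤ 60 °C, so it is Code R7 (Flammable Liquid).
Code R7 net quantity: 2.03 L + 2.03 L + (two 858 mL containers = 1.716 L) = 5.776 L.
5.776 L > 5 L (ocean vessel limit, Code R7) — over the limit.

No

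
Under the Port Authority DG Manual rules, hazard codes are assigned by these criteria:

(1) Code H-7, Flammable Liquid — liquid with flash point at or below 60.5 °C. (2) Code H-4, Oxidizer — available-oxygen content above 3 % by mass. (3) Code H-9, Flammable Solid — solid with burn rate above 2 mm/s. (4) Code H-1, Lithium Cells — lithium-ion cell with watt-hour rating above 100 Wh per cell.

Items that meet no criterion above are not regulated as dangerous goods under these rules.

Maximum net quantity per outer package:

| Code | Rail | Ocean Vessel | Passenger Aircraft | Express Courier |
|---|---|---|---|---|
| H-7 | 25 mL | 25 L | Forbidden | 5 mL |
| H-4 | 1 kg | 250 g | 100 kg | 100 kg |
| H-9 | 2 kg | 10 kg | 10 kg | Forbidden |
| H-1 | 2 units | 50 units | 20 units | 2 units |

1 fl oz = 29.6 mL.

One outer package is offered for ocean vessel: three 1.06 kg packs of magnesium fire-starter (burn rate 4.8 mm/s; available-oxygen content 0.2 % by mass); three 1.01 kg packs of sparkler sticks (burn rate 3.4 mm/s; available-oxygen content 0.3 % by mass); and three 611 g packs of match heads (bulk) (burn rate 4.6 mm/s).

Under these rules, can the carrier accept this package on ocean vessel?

The magnesium fire-starter has burn rate 4.8 mm/s, which is > 2 mm/s, so it is Code H-9 (Flammable Solid).
The sparkler sticks have burn rate 3.4 mm/s, which is > 2 mm/s, so they are Code H-9 (Flammable Solid).
The match heads (bulk) have burn rate 4.6 mm/s, which is > 2 mm/s, so they are Code H-9 (Flammable Solid).
Total Code H-9: (three 1.06 kg packs = 3.18 kg) + (three 1.01 kg packs = 3.03 kg) + (three 611 g packs = 1.833 kg) = 8.043 kg.
8.043 kg ≤ 10 kg (ocean vessel limit, Code H-9) — within limit.

Yes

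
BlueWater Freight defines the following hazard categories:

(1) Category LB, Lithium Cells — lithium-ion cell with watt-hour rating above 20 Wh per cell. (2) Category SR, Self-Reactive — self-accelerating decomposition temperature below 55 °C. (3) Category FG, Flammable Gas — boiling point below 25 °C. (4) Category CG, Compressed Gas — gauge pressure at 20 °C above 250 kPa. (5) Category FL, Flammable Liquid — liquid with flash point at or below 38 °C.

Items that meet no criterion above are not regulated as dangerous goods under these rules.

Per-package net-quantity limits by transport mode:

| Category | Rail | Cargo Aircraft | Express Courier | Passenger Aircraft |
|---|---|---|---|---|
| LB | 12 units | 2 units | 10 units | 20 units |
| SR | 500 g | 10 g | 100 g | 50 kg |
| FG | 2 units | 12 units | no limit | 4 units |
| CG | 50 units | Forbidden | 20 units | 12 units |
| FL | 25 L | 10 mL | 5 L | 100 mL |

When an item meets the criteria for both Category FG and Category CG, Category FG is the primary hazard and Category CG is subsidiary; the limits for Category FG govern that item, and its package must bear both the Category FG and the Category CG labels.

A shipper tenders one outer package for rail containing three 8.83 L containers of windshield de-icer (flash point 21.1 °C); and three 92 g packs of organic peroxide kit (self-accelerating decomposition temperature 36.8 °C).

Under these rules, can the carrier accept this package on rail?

No

Flash point 21.1 °C meets the Category FL criterion (Flammable Liquid), so the windshield de-icer is Category FL.
Self-accelerating decomposition temperature 36.8 °C meets the Category SR criterion (Self-Reactive), so the organic peroxide kit is Category SR.
Category FL quantity: three 8.83 L containers = 26.49 L.
26.49 L exceeds the rail limit of 25 L for Category FL.
Category SR quantity: three 92 g packs = 276 g.
276 g is within the rail limit of 500 g for Category SR.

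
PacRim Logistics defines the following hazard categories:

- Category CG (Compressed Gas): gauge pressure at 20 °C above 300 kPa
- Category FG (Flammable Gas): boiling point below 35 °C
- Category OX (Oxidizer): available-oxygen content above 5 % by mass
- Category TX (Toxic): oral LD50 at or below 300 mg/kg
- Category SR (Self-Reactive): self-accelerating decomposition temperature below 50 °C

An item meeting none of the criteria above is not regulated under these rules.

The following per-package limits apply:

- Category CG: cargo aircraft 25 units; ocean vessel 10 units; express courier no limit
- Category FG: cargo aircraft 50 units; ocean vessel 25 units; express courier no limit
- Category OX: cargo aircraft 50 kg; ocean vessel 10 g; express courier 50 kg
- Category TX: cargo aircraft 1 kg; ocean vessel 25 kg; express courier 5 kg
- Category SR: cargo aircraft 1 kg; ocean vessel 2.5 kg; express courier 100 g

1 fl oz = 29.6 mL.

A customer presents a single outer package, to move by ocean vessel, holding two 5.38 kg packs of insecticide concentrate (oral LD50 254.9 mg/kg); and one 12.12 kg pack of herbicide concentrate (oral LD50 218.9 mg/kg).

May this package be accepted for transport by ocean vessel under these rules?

Oral LD50 254.9 mg/kg meets the Category TX criterion (Toxic), so the insecticide concentrate is Category TX.
Oral LD50 218.9 mg/kg meets the Category TX criterion (Toxic), so the herbicide concentrate is Category TX.
Category TX net quantity: (two 5.38 kg packs = 10.76 kg) + 12.12 kg = 22.88 kg.
22.88 kg ≤ 25 kg (ocean vessel limit, Category TX) — within limit.

Yes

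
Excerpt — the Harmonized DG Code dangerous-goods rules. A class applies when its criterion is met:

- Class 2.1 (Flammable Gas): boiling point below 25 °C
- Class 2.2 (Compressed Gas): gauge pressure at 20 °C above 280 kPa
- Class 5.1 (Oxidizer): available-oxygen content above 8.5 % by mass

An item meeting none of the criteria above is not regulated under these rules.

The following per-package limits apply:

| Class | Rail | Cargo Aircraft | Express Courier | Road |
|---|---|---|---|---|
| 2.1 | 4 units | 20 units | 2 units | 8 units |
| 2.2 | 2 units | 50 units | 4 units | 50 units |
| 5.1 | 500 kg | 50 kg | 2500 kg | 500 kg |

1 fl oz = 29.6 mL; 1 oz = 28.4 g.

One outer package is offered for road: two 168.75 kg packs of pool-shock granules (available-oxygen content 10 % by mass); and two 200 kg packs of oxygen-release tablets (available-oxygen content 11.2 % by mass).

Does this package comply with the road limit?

Pool-shock granules: available-oxygen content 10 % by mass > 8.5 % by mass → Class 5.1 (Oxidizer).
The oxygen-release tablets have available-oxygen content 11.2 % by mass, which is > 8.5 % by mass, so they are Class 5.1 (Oxidizer).
Total Class 5.1: (two 168.75 kg packs = 337.5 kg) + (two 200 kg packs = 400 kg) = 737.5 kg.
737.5 kg > 500 kg (road limit, Class 5.1) — over the limit.

No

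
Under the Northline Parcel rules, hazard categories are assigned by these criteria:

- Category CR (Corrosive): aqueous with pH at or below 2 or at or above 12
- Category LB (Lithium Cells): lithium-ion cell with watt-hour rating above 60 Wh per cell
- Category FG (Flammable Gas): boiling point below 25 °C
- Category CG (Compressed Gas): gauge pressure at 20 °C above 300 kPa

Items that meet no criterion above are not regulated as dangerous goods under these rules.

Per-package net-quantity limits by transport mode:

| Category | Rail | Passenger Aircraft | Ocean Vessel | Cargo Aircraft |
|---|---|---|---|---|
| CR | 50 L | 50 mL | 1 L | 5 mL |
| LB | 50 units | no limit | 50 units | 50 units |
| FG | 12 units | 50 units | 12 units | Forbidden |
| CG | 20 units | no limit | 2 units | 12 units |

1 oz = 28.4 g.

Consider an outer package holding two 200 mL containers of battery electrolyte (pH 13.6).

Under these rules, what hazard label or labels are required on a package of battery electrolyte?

The battery electrolyte has pH 13.6, which is ≥ 12, so it is Category CR (Corrosive).
Only the Category CR label is required.

Category CR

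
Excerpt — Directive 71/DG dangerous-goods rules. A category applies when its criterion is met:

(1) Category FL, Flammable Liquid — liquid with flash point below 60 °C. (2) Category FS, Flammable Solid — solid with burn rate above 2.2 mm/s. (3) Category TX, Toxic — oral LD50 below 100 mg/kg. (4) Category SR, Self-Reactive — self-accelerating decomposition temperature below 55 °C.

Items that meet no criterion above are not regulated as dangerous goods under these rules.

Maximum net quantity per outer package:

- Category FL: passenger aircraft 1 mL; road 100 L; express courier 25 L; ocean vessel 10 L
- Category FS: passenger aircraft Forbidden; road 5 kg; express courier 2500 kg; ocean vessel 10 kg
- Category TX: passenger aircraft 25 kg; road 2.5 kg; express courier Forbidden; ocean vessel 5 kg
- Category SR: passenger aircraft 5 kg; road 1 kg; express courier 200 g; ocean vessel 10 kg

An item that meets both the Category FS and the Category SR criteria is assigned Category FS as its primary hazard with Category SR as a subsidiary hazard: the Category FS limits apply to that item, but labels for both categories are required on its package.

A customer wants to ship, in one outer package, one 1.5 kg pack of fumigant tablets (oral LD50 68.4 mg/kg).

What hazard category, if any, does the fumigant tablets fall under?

The fumigant tablets have oral LD50 68.4 mg/kg, which is < 100 mg/kg, so they are Category TX (Toxic).

Category TX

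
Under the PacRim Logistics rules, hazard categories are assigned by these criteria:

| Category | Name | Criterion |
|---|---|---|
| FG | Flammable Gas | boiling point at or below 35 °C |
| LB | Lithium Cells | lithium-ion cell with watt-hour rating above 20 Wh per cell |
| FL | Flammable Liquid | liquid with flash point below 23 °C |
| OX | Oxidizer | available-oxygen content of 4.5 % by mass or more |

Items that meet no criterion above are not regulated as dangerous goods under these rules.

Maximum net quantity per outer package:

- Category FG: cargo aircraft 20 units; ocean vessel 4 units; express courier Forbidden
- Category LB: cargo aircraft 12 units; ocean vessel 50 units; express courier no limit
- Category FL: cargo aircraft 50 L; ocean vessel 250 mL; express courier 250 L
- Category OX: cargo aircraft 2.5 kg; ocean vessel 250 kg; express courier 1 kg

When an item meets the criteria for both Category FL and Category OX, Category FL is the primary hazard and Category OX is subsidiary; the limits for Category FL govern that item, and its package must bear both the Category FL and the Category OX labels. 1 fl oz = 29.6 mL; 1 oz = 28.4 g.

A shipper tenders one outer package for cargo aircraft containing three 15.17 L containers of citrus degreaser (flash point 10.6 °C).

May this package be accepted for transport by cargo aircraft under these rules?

With flash point 10.6 °C (< 23 °C), the citrus degreaser falls in Category FL.
Category FL quantity: three 15.17 L containers = 45.51 L.
That is within the Category FL cargo aircraft limit of 50 L.

Yes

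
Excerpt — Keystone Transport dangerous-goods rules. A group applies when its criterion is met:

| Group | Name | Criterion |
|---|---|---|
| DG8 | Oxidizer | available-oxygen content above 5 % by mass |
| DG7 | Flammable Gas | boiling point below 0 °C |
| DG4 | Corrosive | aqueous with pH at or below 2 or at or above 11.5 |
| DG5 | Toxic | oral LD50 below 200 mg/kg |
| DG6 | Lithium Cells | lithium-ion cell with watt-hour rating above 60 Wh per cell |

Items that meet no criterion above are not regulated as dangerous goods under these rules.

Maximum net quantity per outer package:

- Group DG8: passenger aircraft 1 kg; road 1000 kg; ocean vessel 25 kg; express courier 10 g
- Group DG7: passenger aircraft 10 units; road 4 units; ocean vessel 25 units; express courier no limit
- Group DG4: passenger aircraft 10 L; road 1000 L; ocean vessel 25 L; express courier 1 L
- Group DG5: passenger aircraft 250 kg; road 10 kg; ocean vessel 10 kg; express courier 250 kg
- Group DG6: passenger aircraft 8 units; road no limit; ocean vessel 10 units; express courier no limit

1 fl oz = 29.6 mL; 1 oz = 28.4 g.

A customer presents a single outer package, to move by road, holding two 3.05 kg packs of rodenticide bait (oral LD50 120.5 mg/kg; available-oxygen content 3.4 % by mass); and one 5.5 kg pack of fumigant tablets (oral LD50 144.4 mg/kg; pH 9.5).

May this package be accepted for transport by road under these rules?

No

With oral LD50 120.5 mg/kg (< 200 mg/kg), the rodenticide bait falls in Group DG5.
With oral LD50 144.4 mg/kg (< 200 mg/kg), the fumigant tablets fall in Group DG5.
Total Group DG5: (two 3.05 kg packs = 6.1 kg) + 5.5 kg = 11.6 kg.
11.6 kg > 10 kg (road limit, Group DG5) — over the limit.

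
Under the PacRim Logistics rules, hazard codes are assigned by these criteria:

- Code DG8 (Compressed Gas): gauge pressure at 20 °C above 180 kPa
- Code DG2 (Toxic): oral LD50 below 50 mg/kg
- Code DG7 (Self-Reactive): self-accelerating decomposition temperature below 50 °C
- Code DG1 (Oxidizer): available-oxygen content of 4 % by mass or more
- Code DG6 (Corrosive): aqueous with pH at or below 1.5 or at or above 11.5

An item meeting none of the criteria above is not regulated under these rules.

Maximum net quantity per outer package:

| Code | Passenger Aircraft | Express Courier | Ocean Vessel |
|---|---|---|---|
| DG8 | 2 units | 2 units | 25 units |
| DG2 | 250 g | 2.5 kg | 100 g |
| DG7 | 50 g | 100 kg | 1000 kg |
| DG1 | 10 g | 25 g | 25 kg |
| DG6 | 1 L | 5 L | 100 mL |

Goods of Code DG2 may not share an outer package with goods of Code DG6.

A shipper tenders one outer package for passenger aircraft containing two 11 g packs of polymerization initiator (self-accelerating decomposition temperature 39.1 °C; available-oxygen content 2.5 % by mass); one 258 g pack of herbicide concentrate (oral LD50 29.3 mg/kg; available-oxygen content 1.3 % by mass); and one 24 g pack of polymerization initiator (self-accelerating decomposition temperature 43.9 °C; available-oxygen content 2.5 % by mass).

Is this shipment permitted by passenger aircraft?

No

Self-accelerating decomposition temperature 39.1 °C meets the Code DG7 criterion (Self-Reactive), so the polymerization initiator is Code DG7.
Oral LD50 29.3 mg/kg meets the Code DG2 criterion (Toxic), so the herbicide concentrate is Code DG2.
Polymerization initiator: self-accelerating decomposition temperature 43.9 °C < 50 °C → Code DG7 (Self-Reactive).
Total Code DG7: (two 11 g packs = 22 g) + 24 g = 46 g.
That is within the Code DG7 passenger aircraft limit of 50 g.
Code DG2 quantity: 258 g.
258 g exceeds the passenger aircraft limit of 250 g for Code DG2.
The segregation rule (Code DG2 with Code DG6) does not apply to Code DG7 with Code DG2.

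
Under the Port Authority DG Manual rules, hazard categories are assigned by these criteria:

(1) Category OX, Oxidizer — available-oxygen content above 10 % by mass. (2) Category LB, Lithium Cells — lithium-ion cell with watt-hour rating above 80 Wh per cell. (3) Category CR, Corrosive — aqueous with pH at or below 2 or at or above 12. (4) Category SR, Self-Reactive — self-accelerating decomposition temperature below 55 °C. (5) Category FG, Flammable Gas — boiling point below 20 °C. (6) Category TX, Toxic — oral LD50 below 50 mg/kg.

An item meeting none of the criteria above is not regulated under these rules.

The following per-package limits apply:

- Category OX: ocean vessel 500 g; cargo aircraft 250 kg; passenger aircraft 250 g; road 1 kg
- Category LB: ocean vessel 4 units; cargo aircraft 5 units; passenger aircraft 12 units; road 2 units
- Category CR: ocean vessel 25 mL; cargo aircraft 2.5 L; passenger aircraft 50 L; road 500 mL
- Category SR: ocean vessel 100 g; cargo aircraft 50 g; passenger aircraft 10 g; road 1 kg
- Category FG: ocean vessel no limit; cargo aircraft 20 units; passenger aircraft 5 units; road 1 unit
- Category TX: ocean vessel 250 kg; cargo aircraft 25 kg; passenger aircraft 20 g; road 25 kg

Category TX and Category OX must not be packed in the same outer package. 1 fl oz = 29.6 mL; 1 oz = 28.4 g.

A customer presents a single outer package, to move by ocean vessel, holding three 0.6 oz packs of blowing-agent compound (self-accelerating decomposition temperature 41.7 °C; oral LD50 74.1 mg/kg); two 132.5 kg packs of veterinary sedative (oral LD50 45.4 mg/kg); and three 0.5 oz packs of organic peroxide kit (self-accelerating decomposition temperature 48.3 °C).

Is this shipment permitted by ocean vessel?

Blowing-agent compound: self-accelerating decomposition temperature 41.7 °C < 55 °C → Category SR (Self-Reactive).
With oral LD50 45.4 mg/kg (< 50 mg/kg), the veterinary sedative falls in Category TX.
Organic peroxide kit: self-accelerating decomposition temperature 48.3 °C < 55 °C → Category SR (Self-Reactive).
Category SR net quantity: (three 0.6 oz packs = 51.12 g) + (three 0.5 oz packs = 42.6 g) = 93.72 g.
That is within the Category SR ocean vessel limit of 100 g.
Category TX quantity: two 132.5 kg packs = 265 kg.
That exceeds the Category TX ocean vessel limit of 250 kg.
The segregation rule (Category TX with Category OX) does not apply to Category SR with Category TX.

No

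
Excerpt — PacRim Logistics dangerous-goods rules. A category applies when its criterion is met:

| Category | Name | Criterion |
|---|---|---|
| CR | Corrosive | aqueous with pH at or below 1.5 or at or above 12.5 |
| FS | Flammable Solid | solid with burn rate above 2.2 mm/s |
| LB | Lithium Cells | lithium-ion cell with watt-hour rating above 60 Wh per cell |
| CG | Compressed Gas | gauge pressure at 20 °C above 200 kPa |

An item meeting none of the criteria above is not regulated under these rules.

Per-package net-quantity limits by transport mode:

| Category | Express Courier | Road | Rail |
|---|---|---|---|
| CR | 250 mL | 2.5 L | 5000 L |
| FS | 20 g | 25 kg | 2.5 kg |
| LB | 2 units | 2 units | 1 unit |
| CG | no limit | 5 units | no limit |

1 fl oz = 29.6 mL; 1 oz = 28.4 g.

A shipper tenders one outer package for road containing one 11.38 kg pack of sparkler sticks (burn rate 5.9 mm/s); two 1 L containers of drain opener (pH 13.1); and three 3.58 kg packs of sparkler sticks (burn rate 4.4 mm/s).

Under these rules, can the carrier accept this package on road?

Yes

With burn rate 5.9 mm/s (> 2.2 mm/s), the sparkler sticks fall in Category FS.
Drain opener: pH 13.1 ≥ 12.5 → Category CR (Corrosive).
Burn rate 4.4 mm/s meets the Category FS criterion (Flammable Solid), so the sparkler sticks are Category FS.
Category FS net quantity: 11.38 kg + (three 3.58 kg packs = 10.74 kg) = 22.12 kg.
22.12 kg is within the road limit of 25 kg for Category FS.
Category CR quantity: two 1 L containers = 2 L.
2 L ≤ 2.5 L (road limit, Category CR) — within limit.
Every hazard category is within its road limit and no segregation rule is violated.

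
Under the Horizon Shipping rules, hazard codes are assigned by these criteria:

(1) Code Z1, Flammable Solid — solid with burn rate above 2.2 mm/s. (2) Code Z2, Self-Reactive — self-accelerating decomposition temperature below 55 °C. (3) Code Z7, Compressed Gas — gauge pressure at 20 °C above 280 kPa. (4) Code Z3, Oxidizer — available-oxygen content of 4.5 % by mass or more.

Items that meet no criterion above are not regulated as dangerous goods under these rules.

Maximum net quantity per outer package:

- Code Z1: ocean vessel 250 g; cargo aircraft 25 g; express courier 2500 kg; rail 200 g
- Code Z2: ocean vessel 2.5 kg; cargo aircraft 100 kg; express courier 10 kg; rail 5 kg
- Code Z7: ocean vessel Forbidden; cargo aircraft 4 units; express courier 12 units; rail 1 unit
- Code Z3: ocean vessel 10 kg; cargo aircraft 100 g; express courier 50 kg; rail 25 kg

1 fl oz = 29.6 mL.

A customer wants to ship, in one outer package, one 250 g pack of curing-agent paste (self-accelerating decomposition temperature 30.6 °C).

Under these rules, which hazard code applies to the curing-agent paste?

Code Z2

Curing-agent paste: self-accelerating decomposition temperature 30.6 °C < 55 °C → Code Z2 (Self-Reactive).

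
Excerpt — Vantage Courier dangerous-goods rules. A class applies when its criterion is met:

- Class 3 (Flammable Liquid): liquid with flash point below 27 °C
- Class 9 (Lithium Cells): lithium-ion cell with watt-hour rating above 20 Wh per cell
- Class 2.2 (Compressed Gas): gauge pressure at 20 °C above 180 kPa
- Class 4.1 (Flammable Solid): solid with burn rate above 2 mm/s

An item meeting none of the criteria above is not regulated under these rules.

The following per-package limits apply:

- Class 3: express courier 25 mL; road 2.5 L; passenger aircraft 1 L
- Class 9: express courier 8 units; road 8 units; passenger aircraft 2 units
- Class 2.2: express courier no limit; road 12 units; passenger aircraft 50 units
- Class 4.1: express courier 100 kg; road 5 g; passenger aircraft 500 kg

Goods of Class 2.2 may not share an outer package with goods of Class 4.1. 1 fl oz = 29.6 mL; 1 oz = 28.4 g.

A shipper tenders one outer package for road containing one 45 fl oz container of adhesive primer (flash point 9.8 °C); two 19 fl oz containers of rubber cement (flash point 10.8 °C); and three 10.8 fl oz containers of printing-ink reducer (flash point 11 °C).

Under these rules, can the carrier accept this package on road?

No

With flash point 9.8 °C (< 27 °C), the adhesive primer falls in Class 3.
Rubber cement: flash point 10.8 °C < 27 °C → Class 3 (Flammable Liquid).
Flash point 11 °C meets the Class 3 criterion (Flammable Liquid), so the printing-ink reducer is Class 3.
Class 3 net quantity: (one 45 fl oz container = 1.332 L) + (two 19 fl oz containers = 1124.8 mL) + (three 10.8 fl oz containers = 959.04 mL) = 3415.84 mL.
3415.84 mL > 2.5 L (road limit, Class 3) — over the limit.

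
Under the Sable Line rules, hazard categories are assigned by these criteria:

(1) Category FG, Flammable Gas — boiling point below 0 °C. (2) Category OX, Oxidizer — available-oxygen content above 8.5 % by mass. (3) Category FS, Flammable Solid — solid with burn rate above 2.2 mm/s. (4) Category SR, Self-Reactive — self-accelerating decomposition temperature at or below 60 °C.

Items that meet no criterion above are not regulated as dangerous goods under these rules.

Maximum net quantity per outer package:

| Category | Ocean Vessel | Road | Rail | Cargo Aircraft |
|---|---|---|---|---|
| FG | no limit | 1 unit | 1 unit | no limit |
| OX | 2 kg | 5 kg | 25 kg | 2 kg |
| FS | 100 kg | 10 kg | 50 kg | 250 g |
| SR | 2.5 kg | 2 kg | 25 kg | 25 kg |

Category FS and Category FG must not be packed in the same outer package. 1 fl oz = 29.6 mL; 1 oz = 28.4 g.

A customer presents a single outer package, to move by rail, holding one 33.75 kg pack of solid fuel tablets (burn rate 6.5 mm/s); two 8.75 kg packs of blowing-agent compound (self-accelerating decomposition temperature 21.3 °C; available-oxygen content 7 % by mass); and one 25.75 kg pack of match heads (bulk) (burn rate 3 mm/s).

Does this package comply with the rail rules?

The solid fuel tablets have burn rate 6.5 mm/s, which is > 2.2 mm/s, so they are Category FS (Flammable Solid).
Blowing-agent compound: self-accelerating decomposition temperature 21.3 °C ≤ 60 °C → Category SR (Self-Reactive).
With burn rate 3 mm/s (> 2.2 mm/s), the match heads (bulk) fall in Category FS.
Total Category FS: 33.75 kg + 25.75 kg = 59.5 kg.
59.5 kg exceeds the rail limit of 50 kg for Category FS.
Category SR quantity: two 8.75 kg packs = 17.5 kg.
17.5 kg ≤ 25 kg (rail limit, Category SR) — within limit.
The segregation rule (Category FS with Category FG) does not apply to Category FS with Category SR.

No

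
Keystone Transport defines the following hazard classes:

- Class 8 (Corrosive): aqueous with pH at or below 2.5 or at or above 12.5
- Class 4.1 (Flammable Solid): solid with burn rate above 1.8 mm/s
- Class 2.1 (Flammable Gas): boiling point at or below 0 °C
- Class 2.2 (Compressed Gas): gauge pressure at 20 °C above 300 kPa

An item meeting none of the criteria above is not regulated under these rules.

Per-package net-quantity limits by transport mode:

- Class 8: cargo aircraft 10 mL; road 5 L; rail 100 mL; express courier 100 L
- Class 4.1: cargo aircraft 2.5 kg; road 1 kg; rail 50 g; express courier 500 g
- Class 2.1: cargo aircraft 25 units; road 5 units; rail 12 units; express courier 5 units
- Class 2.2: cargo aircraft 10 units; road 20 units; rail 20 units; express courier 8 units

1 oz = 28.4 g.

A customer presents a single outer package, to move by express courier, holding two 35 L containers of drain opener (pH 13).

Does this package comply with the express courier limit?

The drain opener has pH 13, which is ≥ 12.5, so it is Class 8 (Corrosive).
Class 8 quantity: two 35 L containers = 70 L.
70 L is within the express courier limit of 100 L for Class 8.

Yes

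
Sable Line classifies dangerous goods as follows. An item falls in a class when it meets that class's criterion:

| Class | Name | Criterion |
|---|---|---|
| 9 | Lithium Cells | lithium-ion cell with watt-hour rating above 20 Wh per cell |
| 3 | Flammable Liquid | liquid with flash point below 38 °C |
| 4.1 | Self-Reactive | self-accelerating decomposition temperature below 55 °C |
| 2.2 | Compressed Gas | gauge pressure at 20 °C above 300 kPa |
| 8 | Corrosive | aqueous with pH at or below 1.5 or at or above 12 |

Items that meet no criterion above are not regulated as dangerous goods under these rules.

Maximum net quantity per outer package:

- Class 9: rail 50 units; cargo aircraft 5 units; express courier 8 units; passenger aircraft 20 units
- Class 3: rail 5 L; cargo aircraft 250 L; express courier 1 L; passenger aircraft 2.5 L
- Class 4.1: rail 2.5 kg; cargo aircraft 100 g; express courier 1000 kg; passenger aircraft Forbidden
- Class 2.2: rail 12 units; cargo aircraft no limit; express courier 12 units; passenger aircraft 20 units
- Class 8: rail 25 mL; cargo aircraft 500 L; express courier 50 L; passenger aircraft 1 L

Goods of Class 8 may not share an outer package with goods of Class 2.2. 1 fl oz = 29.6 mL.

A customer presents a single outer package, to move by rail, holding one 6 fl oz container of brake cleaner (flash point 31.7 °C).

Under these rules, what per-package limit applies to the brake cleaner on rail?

The brake cleaner has flash point 31.7 °C, which is < 38 °C, so it is Class 3 (Flammable Liquid).
The rail limit for Class 3 is 5 L.

5 L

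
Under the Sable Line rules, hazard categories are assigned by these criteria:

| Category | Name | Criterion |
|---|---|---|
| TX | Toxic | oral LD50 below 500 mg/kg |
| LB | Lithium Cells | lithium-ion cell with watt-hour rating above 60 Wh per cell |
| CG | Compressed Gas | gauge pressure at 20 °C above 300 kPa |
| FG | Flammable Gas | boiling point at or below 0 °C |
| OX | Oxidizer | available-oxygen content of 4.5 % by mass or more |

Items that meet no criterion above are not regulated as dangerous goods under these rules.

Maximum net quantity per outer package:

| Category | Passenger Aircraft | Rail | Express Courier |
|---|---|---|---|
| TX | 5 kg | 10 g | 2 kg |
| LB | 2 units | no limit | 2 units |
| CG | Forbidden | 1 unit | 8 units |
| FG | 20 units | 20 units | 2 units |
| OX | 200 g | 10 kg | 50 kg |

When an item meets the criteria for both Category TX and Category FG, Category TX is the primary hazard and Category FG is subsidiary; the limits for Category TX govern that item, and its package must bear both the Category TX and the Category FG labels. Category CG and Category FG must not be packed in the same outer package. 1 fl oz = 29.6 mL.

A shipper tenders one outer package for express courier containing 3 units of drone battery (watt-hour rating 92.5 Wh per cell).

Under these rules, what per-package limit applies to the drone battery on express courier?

With watt-hour rating 92.5 Wh per cell (> 60 Wh per cell), the drone battery falls in Category LB.
The express courier limit for Category LB is 2 units.

2 units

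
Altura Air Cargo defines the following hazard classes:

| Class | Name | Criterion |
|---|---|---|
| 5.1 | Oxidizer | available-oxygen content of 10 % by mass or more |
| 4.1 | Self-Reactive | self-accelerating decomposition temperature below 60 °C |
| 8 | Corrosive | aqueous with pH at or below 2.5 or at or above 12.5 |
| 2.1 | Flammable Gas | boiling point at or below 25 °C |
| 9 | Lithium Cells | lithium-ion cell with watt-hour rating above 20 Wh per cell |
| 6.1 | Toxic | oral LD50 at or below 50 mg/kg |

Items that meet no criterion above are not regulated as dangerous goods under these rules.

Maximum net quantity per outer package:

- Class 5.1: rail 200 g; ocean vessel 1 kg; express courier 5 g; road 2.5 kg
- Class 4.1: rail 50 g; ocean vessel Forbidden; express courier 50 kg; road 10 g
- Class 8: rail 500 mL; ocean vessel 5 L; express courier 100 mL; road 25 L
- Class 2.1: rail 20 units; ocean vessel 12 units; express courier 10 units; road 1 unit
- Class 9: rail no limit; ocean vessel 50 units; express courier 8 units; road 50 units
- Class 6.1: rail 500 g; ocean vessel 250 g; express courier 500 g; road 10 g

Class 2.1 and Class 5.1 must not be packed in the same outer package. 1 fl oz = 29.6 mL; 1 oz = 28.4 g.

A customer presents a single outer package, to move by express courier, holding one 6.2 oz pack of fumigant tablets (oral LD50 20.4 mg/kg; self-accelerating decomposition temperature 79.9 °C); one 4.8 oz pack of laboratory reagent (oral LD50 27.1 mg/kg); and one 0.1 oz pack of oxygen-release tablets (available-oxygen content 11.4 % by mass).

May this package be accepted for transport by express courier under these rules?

Oral LD50 20.4 mg/kg meets the Class 6.1 criterion (Toxic), so the fumigant tablets are Class 6.1.
The laboratory reagent has oral LD50 27.1 mg/kg, which is ≤ 50 mg/kg, so it is Class 6.1 (Toxic).
With available-oxygen content 11.4 % by mass (≥ 10 % by mass), the oxygen-release tablets fall in Class 5.1.
Class 6.1 net quantity: (one 6.2 oz pack = 176.08 g) + (one 4.8 oz pack = 136.32 g) = 312.4 g.
312.4 g is within the express courier limit of 500 g for Class 6.1.
Class 5.1 quantity: one 0.1 oz pack = 2.84 g.
2.84 g ≤ 5 g (express courier limit, Class 5.1) — within limit.
The segregation rule (Class 2.1 with Class 5.1) does not apply to Class 6.1 with Class 5.1.
Every hazard class is within its express courier limit and no segregation rule is violated.

Yes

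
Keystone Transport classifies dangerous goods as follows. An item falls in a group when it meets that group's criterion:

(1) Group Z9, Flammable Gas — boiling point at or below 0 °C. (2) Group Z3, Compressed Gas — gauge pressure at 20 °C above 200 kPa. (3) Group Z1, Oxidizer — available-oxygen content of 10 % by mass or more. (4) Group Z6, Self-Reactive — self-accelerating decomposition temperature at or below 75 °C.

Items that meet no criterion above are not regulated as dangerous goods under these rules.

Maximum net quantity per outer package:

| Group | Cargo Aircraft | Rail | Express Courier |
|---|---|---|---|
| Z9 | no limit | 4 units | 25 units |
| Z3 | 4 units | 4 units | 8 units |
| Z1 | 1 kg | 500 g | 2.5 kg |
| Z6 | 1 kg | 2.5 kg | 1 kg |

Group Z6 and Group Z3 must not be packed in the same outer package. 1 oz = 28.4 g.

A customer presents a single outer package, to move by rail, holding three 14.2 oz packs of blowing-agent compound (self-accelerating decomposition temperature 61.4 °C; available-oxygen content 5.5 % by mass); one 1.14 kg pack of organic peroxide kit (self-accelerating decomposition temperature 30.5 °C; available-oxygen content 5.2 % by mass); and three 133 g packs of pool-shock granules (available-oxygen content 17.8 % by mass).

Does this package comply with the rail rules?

Yes

Blowing-agent compound: self-accelerating decomposition temperature 61.4 °C ≤ 75 °C → Group Z6 (Self-Reactive).
Self-accelerating decomposition temperature 30.5 °C meets the Group Z6 criterion (Self-Reactive), so the organic peroxide kit is Group Z6.
The pool-shock granules have available-oxygen content 17.8 % by mass, which is ≥ 10 % by mass, so they are Group Z1 (Oxidizer).
Group Z6 net quantity: (three 14.2 oz packs = 1209.84 g) + 1.14 kg = 2349.84 g.
2349.84 g is within the rail limit of 2.5 kg for Group Z6.
Group Z1 quantity: three 133 g packs = 399 g.
399 g is within the rail limit of 500 g for Group Z1.
The segregation rule (Group Z6 with Group Z3) does not apply to Group Z6 with Group Z1.
Every hazard group is within its rail limit and no segregation rule is violated.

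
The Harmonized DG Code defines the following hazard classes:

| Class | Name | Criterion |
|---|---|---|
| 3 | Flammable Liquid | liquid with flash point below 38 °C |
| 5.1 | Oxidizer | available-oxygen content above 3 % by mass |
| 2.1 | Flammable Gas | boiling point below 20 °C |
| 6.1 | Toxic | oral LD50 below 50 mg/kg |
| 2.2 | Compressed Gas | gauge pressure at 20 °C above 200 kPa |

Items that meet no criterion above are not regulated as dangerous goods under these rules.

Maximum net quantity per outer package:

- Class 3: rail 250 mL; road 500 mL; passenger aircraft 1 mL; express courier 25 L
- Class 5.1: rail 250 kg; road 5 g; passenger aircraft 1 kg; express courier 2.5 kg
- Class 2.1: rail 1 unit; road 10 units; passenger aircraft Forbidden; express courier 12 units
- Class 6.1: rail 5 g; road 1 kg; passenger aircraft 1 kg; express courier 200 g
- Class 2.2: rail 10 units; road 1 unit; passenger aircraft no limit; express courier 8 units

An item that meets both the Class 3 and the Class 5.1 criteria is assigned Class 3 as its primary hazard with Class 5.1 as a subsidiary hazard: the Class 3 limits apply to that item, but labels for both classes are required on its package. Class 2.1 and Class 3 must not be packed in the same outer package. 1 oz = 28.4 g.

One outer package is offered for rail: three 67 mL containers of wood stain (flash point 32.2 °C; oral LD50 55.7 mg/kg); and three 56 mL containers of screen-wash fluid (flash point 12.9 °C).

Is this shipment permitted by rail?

No

With flash point 32.2 °C (< 38 °C), the wood stain falls in Class 3.
The screen-wash fluid has flash point 12.9 °C, which is < 38 °C, so it is Class 3 (Flammable Liquid).
Class 3 net quantity: (three 67 mL containers = 201 mL) + (three 56 mL containers = 168 mL) = 369 mL.
That exceeds the Class 3 rail limit of 250 mL.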